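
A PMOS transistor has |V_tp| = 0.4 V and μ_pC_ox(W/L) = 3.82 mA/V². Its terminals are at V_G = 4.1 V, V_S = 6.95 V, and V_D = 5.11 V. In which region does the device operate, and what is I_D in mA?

Triode; I_D = 10.8 mA

V_SG = V_S − V_G = 6.95 − 4.1 = 2.85 V; V_SD = V_S − V_D = 6.95 − 5.11 = 1.84 V.
V_ov = V_SG − |V_tp| = 2.85 − 0.4 = 2.45 V.
Since V_SD = 1.84 V < V_ov = 2.45 V, the device is in the triode region.
I_D = k_p [V_ov · V_SD − ½ V_SD²] = 3.82 × [2.45 × 1.84 − 0.5 × 1.84²] = 10.8 mA.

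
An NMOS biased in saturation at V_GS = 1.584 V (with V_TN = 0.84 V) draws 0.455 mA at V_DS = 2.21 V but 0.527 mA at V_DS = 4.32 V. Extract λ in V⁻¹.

λ = 0.0899 V⁻¹

With V_GS fixed, I_D ∝ (1 + λ V_DS) in saturation, so I_D2/I_D1 = (1 + λ V_DS2)/(1 + λ V_DS1).
0.527/0.455 = 1.158 = (1 + 4.32 λ)/(1 + 2.21 λ).
Solving: λ (I_D1 V_DS2 − I_D2 V_DS1) = I_D2 − I_D1, so λ = (0.527 − 0.455) / (0.455 × 4.32 − 0.527 × 2.21) = 0.072 / 0.801 = 0.0899 V⁻¹.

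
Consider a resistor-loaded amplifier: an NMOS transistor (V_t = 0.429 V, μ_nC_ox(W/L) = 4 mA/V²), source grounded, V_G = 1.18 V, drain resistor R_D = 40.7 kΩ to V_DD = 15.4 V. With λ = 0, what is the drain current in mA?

V_GS = V_G = 1.18 V, so V_ov = 1.18 − 0.429 = 0.751 V.
Assume saturation: I_D = ½ k_n V_ov² = 0.5 × 4 × 0.751² = 1.13 mA, giving V_DS = V_DD − I_D R_D = 15.4 − 1.13 × 40.7 = -30.5 V.
But -30.5 V < V_ov = 0.751 V, so the device is actually in triode.
In triode I_D = k_n[V_ov V_DS − ½ V_DS²] and I_D = (V_DD − V_DS)/R_D. Equating: 81.4 V_DS² − 123.3 V_DS + 15.4 = 0, giving V_DS = 0.137 V (the root below V_ov).
I_D = (15.4 − 0.137) / 40.7 = 0.375 mA.

I_D = 0.375 mA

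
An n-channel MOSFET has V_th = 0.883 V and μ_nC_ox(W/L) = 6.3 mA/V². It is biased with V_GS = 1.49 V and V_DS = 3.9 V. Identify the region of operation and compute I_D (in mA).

Saturation; I_D = 1.16 mA

V_ov = V_GS − V_th = 1.49 − 0.883 = 0.607 V.
Since V_DS = 3.9 V ≥ V_ov = 0.607 V, the device is in saturation.
I_D = ½ k_n V_ov² = 0.5 × 6.3 × 0.607² = 1.16 mA.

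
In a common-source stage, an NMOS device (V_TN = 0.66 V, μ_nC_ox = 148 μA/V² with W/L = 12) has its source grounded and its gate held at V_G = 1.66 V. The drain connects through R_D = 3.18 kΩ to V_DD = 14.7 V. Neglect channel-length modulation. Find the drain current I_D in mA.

I_D = 0.888 mA

V_GS = V_G = 1.66 V, so V_ov = 1.66 − 0.66 = 1 V.
k_n = μ_nC_ox · (W/L) = 1.776 mA/V².
Assume saturation: I_D = ½ k_n V_ov² = 0.5 × 1.776 × 1² = 0.888 mA, giving V_DS = V_DD − I_D R_D = 14.7 − 0.888 × 3.18 = 11.9 V.
V_DS = 11.9 V ≥ V_ov = 1 V, confirming saturation.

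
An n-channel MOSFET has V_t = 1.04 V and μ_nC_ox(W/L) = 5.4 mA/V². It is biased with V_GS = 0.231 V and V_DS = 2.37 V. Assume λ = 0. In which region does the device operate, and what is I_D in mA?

Cutoff; I_D = 0 mA

V_GS = 0.231 V < V_t = 1.04 V, so the transistor is in cutoff.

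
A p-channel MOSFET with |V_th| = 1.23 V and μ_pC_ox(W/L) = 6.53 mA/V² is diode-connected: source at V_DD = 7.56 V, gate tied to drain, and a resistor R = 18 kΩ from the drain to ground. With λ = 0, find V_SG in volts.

V_SG = 1.55 V

With gate tied to drain, V_SG = V_SD ≥ V_SG − |V_th|, so the device is in saturation.
KCL at the drain: ½ k_p (V_SG − |V_th|)² = (V_DD − V_SG)/R.
Let x = V_SG − 1.23. Then 58.8 x² + x − 6.33 = 0, giving x = 0.32 V (positive root), so V_SG = 1.55 V.
I_D = (V_DD − V_SG)/R = (7.56 − 1.55) / 18 = 0.334 mA.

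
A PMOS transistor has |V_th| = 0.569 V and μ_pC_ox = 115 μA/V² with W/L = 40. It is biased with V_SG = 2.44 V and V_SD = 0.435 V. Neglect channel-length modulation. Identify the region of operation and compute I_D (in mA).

k_p = μ_pC_ox · (W/L) = 4.6 mA/V².
V_ov = V_SG − |V_th| = 2.44 − 0.569 = 1.87 V.
Since V_SD = 0.435 V < V_ov = 1.87 V, the device is in the triode region.
I_D = k_p [V_ov · V_SD − ½ V_SD²] = 4.6 × [1.87 × 0.435 − 0.5 × 0.435²] = 3.31 mA.

Triode; I_D = 3.31 mA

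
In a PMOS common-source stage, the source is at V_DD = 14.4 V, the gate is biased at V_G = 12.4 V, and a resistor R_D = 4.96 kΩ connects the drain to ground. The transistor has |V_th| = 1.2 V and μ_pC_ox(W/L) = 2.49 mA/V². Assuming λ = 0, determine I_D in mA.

I_D = 0.797 mA

V_SG = V_DD − V_G = 14.4 − 12.4 = 2 V, so V_ov = 2 − 1.2 = 0.8 V.
Assume saturation: I_D = ½ k_p V_ov² = 0.5 × 2.49 × 0.8² = 0.797 mA, giving V_SD = V_DD − I_D R_D = 14.4 − 0.797 × 4.96 = 10.4 V.
V_SD = 10.4 V ≥ V_ov = 0.8 V, confirming saturation.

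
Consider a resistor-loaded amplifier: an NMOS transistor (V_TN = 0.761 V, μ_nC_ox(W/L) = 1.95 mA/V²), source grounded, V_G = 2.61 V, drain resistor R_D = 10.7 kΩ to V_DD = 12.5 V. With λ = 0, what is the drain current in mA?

V_GS = V_G = 2.61 V, so V_ov = 2.61 − 0.761 = 1.85 V.
Assume saturation: I_D = ½ k_n V_ov² = 0.5 × 1.95 × 1.85² = 3.33 mA, giving V_DS = V_DD − I_D R_D = 12.5 − 3.33 × 10.7 = -23.2 V.
But -23.2 V < V_ov = 1.85 V, so the device is actually in triode.
In triode I_D = k_n[V_ov V_DS − ½ V_DS²] and I_D = (V_DD − V_DS)/R_D. Equating: 10.4 V_DS² − 39.58 V_DS + 12.5 = 0, giving V_DS = 0.348 V (the root below V_ov).
I_D = (12.5 − 0.348) / 10.7 = 1.14 mA.

I_D = 1.14 mA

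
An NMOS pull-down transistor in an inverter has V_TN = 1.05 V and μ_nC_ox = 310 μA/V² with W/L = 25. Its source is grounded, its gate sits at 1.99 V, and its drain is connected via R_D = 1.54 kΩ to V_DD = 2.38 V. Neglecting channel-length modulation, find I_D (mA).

V_GS = V_G = 1.99 V, so V_ov = 1.99 − 1.05 = 0.94 V.
k_n = μ_nC_ox · (W/L) = 7.75 mA/V².
Assume saturation: I_D = ½ k_n V_ov² = 0.5 × 7.75 × 0.94² = 3.42 mA, giving V_DS = V_DD − I_D R_D = 2.38 − 3.42 × 1.54 = -2.89 V.
But -2.89 V < V_ov = 0.94 V, so the device is actually in triode.
In triode I_D = k_n[V_ov V_DS − ½ V_DS²] and I_D = (V_DD − V_DS)/R_D. Equating: 5.97 V_DS² − 12.22 V_DS + 2.38 = 0, giving V_DS = 0.218 V (the root below V_ov).
I_D = (2.38 − 0.218) / 1.54 = 1.4 mA.

I_D = 1.40 mA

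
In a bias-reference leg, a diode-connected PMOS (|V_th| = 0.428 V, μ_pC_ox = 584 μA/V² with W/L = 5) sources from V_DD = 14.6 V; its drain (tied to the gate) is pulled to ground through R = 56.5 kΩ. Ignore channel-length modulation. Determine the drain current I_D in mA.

I_D = 0.244 mA

With gate tied to drain, V_SG = V_SD ≥ V_SG − |V_th|, so the device is in saturation.
k_p = μ_pC_ox · (W/L) = 2.92 mA/V².
KCL at the drain: ½ k_p (V_SG − |V_th|)² = (V_DD − V_SG)/R.
Let x = V_SG − 0.428. Then 82.5 x² + x − 14.17 = 0, giving x = 0.408 V (positive root), so V_SG = 0.836 V.
I_D = (V_DD − V_SG)/R = (14.6 − 0.836) / 56.5 = 0.244 mA.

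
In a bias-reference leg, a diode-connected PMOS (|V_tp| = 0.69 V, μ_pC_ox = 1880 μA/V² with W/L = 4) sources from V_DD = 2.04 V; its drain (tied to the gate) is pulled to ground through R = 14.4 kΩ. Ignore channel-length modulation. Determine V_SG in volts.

V_SG = 0.839 V

With gate tied to drain, V_SG = V_SD ≥ V_SG − |V_tp|, so the device is in saturation.
k_p = μ_pC_ox · (W/L) = 7.52 mA/V².
KCL at the drain: ½ k_p (V_SG − |V_tp|)² = (V_DD − V_SG)/R.
Let x = V_SG − 0.69. Then 54.1 x² + x − 1.35 = 0, giving x = 0.149 V (positive root), so V_SG = 0.839 V.
I_D = (V_DD − V_SG)/R = (2.04 − 0.839) / 14.4 = 0.0834 mA.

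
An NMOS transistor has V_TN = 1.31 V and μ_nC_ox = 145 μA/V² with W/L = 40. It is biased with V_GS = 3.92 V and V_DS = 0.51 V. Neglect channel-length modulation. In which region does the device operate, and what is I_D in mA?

k_n = μ_nC_ox · (W/L) = 5.8 mA/V².
V_ov = V_GS − V_TN = 3.92 − 1.31 = 2.61 V.
Since V_DS = 0.51 V < V_ov = 2.61 V, the device is in the triode region.
I_D = k_n [V_ov · V_DS − ½ V_DS²] = 5.8 × [2.61 × 0.51 − 0.5 × 0.51²] = 6.97 mA.

Triode; I_D = 6.97 mA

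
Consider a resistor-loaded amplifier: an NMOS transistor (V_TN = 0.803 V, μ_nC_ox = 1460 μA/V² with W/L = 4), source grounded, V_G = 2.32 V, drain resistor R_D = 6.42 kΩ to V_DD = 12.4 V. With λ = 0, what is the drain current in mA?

V_GS = V_G = 2.32 V, so V_ov = 2.32 − 0.803 = 1.52 V.
k_n = μ_nC_ox · (W/L) = 5.84 mA/V².
Assume saturation: I_D = ½ k_n V_ov² = 0.5 × 5.84 × 1.52² = 6.72 mA, giving V_DS = V_DD − I_D R_D = 12.4 − 6.72 × 6.42 = -30.7 V.
But -30.7 V < V_ov = 1.52 V, so the device is actually in triode.
In triode I_D = k_n[V_ov V_DS − ½ V_DS²] and I_D = (V_DD − V_DS)/R_D. Equating: 18.7 V_DS² − 57.88 V_DS + 12.4 = 0, giving V_DS = 0.232 V (the root below V_ov).
I_D = (12.4 − 0.232) / 6.42 = 1.9 mA.

I_D = 1.90 mA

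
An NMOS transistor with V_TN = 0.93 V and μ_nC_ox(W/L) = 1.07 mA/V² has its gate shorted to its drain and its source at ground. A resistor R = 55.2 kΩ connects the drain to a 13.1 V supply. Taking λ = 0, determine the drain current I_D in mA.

With gate tied to drain, V_GS = V_DS ≥ V_GS − V_TN, so the device is in saturation.
KCL at the drain: ½ k_n (V_GS − V_TN)² = (V_DD − V_GS)/R.
Let x = V_GS − 0.93. Then 29.5 x² + x − 12.17 = 0, giving x = 0.625 V (positive root), so V_GS = 1.56 V.
I_D = (V_DD − V_GS)/R = (13.1 − 1.56) / 55.2 = 0.209 mA.

I_D = 0.209 mA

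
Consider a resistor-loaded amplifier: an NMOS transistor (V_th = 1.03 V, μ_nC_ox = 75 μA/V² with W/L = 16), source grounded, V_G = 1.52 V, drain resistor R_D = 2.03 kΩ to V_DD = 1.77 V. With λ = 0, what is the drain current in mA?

I_D = 0.144 mA

V_GS = V_G = 1.52 V, so V_ov = 1.52 − 1.03 = 0.49 V.
k_n = μ_nC_ox · (W/L) = 1.2 mA/V².
Assume saturation: I_D = ½ k_n V_ov² = 0.5 × 1.2 × 0.49² = 0.144 mA, giving V_DS = V_DD − I_D R_D = 1.77 − 0.144 × 2.03 = 1.48 V.
V_DS = 1.48 V ≥ V_ov = 0.49 V, confirming saturation.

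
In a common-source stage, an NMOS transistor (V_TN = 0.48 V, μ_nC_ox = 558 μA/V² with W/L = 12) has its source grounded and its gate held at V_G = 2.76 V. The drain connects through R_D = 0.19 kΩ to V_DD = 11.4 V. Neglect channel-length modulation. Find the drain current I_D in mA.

I_D = 17.4 mA

V_GS = V_G = 2.76 V, so V_ov = 2.76 − 0.48 = 2.28 V.
k_n = μ_nC_ox · (W/L) = 6.696 mA/V².
Assume saturation: I_D = ½ k_n V_ov² = 0.5 × 6.696 × 2.28² = 17.4 mA, giving V_DS = V_DD − I_D R_D = 11.4 − 17.4 × 0.19 = 8.09 V.
V_DS = 8.09 V ≥ V_ov = 2.28 V, confirming saturation.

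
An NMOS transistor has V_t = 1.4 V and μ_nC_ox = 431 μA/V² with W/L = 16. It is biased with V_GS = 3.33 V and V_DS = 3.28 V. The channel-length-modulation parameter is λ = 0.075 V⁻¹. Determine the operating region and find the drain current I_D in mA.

Saturation; I_D = 16.0 mA

k_n = μ_nC_ox · (W/L) = 6.896 mA/V².
V_ov = V_GS − V_t = 3.33 − 1.4 = 1.93 V.
Since V_DS = 3.28 V ≥ V_ov = 1.93 V, the device is in saturation.
I_D = ½ k_n V_ov² (1 + λ V_DS) = 0.5 × 6.896 × 1.93² × (1 + 0.075 × 3.28) = 16 mA.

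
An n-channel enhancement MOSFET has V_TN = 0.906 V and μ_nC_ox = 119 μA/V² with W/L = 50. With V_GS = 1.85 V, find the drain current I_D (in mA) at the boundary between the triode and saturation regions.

I_D = 2.65 mA

At the boundary V_DS = V_ov = V_GS − V_TN = 1.85 − 0.906 = 0.944 V.
k_n = μ_nC_ox · (W/L) = 5.95 mA/V².
I_D = ½ k_n V_ov² = 0.5 × 5.95 × 0.944² = 2.65 mA.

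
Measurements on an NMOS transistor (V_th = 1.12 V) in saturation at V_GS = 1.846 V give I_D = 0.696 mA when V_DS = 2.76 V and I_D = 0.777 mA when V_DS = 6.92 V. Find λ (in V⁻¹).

With V_GS fixed, I_D ∝ (1 + λ V_DS) in saturation, so I_D2/I_D1 = (1 + λ V_DS2)/(1 + λ V_DS1).
0.777/0.696 = 1.116 = (1 + 6.92 λ)/(1 + 2.76 λ).
Solving: λ (I_D1 V_DS2 − I_D2 V_DS1) = I_D2 − I_D1, so λ = (0.777 − 0.696) / (0.696 × 6.92 − 0.777 × 2.76) = 0.081 / 2.67 = 0.0303 V⁻¹.

λ = 0.0303 V⁻¹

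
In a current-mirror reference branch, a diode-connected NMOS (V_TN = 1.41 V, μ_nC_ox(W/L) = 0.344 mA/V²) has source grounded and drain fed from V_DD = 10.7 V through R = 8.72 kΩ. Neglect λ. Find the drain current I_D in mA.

With gate tied to drain, V_GS = V_DS ≥ V_GS − V_TN, so the device is in saturation.
KCL at the drain: ½ k_n (V_GS − V_TN)² = (V_DD − V_GS)/R.
Let x = V_GS − 1.41. Then 1.5 x² + x − 9.29 = 0, giving x = 2.18 V (positive root), so V_GS = 3.59 V.
I_D = (V_DD − V_GS)/R = (10.7 − 3.59) / 8.72 = 0.816 mA.

I_D = 0.816 mA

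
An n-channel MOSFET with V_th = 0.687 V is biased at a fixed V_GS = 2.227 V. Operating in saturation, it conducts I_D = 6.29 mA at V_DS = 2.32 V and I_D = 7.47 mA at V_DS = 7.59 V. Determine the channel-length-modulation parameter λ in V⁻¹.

With V_GS fixed, I_D ∝ (1 + λ V_DS) in saturation, so I_D2/I_D1 = (1 + λ V_DS2)/(1 + λ V_DS1).
7.47/6.29 = 1.188 = (1 + 7.59 λ)/(1 + 2.32 λ).
Solving: λ (I_D1 V_DS2 − I_D2 V_DS1) = I_D2 − I_D1, so λ = (7.47 − 6.29) / (6.29 × 7.59 − 7.47 × 2.32) = 1.18 / 30.4 = 0.0388 V⁻¹.

λ = 0.0388 V⁻¹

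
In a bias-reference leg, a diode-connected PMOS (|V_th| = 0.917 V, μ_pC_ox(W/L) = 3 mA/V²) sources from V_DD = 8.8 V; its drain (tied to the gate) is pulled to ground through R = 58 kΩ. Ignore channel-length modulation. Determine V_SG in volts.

With gate tied to drain, V_SG = V_SD ≥ V_SG − |V_th|, so the device is in saturation.
KCL at the drain: ½ k_p (V_SG − |V_th|)² = (V_DD − V_SG)/R.
Let x = V_SG − 0.917. Then 87 x² + x − 7.883 = 0, giving x = 0.295 V (positive root), so V_SG = 1.21 V.
I_D = (V_DD − V_SG)/R = (8.8 − 1.21) / 58 = 0.131 mA.

V_SG = 1.21 V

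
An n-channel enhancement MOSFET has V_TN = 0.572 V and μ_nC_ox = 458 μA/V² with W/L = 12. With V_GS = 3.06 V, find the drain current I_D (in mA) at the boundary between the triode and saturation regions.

At the boundary V_DS = V_ov = V_GS − V_TN = 3.06 − 0.572 = 2.49 V.
k_n = μ_nC_ox · (W/L) = 5.496 mA/V².
I_D = ½ k_n V_ov² = 0.5 × 5.496 × 2.49² = 17 mA.

I_D = 17.0 mA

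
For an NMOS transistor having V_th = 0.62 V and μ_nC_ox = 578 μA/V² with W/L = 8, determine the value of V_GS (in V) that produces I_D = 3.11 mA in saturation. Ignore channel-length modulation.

k_n = μ_nC_ox · (W/L) = 4.624 mA/V².
In saturation I_D = ½ k_n (V_GS − V_th)², so V_GS − V_th = √(2 I_D / k_n) = √(2 × 3.11 / 4.624) = 1.16 V.
V_GS = 0.62 + 1.16 = 1.78 V.

V_GS = 1.78 V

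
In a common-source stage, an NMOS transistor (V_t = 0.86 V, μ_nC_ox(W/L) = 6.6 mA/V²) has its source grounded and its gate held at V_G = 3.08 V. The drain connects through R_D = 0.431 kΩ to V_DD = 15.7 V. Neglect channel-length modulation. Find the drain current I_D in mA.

V_GS = V_G = 3.08 V, so V_ov = 3.08 − 0.86 = 2.22 V.
Assume saturation: I_D = ½ k_n V_ov² = 0.5 × 6.6 × 2.22² = 16.3 mA, giving V_DS = V_DD − I_D R_D = 15.7 − 16.3 × 0.431 = 8.69 V.
V_DS = 8.69 V ≥ V_ov = 2.22 V, confirming saturation.

I_D = 16.3 mA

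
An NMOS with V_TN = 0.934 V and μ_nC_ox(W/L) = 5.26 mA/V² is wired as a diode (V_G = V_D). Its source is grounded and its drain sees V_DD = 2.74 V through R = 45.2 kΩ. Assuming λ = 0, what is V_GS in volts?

With gate tied to drain, V_GS = V_DS ≥ V_GS − V_TN, so the device is in saturation.
KCL at the drain: ½ k_n (V_GS − V_TN)² = (V_DD − V_GS)/R.
Let x = V_GS − 0.934. Then 119 x² + x − 1.806 = 0, giving x = 0.119 V (positive root), so V_GS = 1.05 V.
I_D = (V_DD − V_GS)/R = (2.74 − 1.05) / 45.2 = 0.0373 mA.

V_GS = 1.05 V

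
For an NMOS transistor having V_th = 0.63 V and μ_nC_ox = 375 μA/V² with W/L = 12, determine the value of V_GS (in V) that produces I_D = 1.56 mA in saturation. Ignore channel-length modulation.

k_n = μ_nC_ox · (W/L) = 4.5 mA/V².
In saturation I_D = ½ k_n (V_GS − V_th)², so V_GS − V_th = √(2 I_D / k_n) = √(2 × 1.56 / 4.5) = 0.833 V.
V_GS = 0.63 + 0.833 = 1.46 V.

V_GS = 1.46 V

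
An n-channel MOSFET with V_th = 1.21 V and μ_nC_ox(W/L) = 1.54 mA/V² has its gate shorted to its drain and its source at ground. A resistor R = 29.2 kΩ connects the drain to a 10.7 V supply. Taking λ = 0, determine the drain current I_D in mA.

With gate tied to drain, V_GS = V_DS ≥ V_GS − V_th, so the device is in saturation.
KCL at the drain: ½ k_n (V_GS − V_th)² = (V_DD − V_GS)/R.
Let x = V_GS − 1.21. Then 22.5 x² + x − 9.49 = 0, giving x = 0.628 V (positive root), so V_GS = 1.84 V.
I_D = (V_DD − V_GS)/R = (10.7 − 1.84) / 29.2 = 0.303 mA.

I_D = 0.303 mA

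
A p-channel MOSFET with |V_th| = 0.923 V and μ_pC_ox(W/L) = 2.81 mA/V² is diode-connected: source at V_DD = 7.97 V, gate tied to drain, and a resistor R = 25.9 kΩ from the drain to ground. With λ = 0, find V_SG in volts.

With gate tied to drain, V_SG = V_SD ≥ V_SG − |V_th|, so the device is in saturation.
KCL at the drain: ½ k_p (V_SG − |V_th|)² = (V_DD − V_SG)/R.
Let x = V_SG − 0.923. Then 36.4 x² + x − 7.047 = 0, giving x = 0.427 V (positive root), so V_SG = 1.35 V.
I_D = (V_DD − V_SG)/R = (7.97 − 1.35) / 25.9 = 0.256 mA.

V_SG = 1.35 V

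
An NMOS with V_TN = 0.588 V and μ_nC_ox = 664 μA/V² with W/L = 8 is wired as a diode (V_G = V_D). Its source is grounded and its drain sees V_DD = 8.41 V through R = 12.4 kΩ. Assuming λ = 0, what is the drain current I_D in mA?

I_D = 0.593 mA

With gate tied to drain, V_GS = V_DS ≥ V_GS − V_TN, so the device is in saturation.
k_n = μ_nC_ox · (W/L) = 5.312 mA/V².
KCL at the drain: ½ k_n (V_GS − V_TN)² = (V_DD − V_GS)/R.
Let x = V_GS − 0.588. Then 32.9 x² + x − 7.822 = 0, giving x = 0.472 V (positive root), so V_GS = 1.06 V.
I_D = (V_DD − V_GS)/R = (8.41 − 1.06) / 12.4 = 0.593 mA.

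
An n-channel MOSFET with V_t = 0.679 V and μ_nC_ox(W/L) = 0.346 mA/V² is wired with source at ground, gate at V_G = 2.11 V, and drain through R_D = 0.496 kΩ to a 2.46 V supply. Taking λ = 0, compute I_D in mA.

V_GS = V_G = 2.11 V, so V_ov = 2.11 − 0.679 = 1.43 V.
Assume saturation: I_D = ½ k_n V_ov² = 0.5 × 0.346 × 1.43² = 0.354 mA, giving V_DS = V_DD − I_D R_D = 2.46 − 0.354 × 0.496 = 2.28 V.
V_DS = 2.28 V ≥ V_ov = 1.43 V, confirming saturation.

I_D = 0.354 mA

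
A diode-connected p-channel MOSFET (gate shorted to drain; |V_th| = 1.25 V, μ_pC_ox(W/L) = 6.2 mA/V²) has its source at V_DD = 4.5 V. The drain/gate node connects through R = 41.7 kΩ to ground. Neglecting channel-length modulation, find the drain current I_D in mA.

I_D = 0.0742 mA

With gate tied to drain, V_SG = V_SD ≥ V_SG − |V_th|, so the device is in saturation.
KCL at the drain: ½ k_p (V_SG − |V_th|)² = (V_DD − V_SG)/R.
Let x = V_SG − 1.25. Then 129 x² + x − 3.25 = 0, giving x = 0.155 V (positive root), so V_SG = 1.4 V.
I_D = (V_DD − V_SG)/R = (4.5 − 1.4) / 41.7 = 0.0742 mA.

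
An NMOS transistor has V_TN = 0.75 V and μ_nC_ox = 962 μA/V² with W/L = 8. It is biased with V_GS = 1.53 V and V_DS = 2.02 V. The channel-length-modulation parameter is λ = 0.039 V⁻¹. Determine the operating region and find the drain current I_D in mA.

Saturation; I_D = 2.53 mA

k_n = μ_nC_ox · (W/L) = 7.696 mA/V².
V_ov = V_GS − V_TN = 1.53 − 0.75 = 0.78 V.
Since V_DS = 2.02 V ≥ V_ov = 0.78 V, the device is in saturation.
I_D = ½ k_n V_ov² (1 + λ V_DS) = 0.5 × 7.696 × 0.78² × (1 + 0.039 × 2.02) = 2.53 mA.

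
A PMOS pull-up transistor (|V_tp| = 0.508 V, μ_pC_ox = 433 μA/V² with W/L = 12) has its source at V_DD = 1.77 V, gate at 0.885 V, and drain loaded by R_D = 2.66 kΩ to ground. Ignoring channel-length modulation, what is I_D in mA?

V_SG = V_DD − V_G = 1.77 − 0.885 = 0.885 V, so V_ov = 0.885 − 0.508 = 0.377 V.
k_p = μ_pC_ox · (W/L) = 5.196 mA/V².
Assume saturation: I_D = ½ k_p V_ov² = 0.5 × 5.196 × 0.377² = 0.369 mA, giving V_SD = V_DD − I_D R_D = 1.77 − 0.369 × 2.66 = 0.788 V.
V_SD = 0.788 V ≥ V_ov = 0.377 V, confirming saturation.

I_D = 0.369 mA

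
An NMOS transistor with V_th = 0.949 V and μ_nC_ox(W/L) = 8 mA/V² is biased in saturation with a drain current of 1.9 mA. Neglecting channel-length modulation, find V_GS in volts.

In saturation I_D = ½ k_n (V_GS − V_th)², so V_GS − V_th = √(2 I_D / k_n) = √(2 × 1.9 / 8) = 0.689 V.
V_GS = 0.949 + 0.689 = 1.64 V.

V_GS = 1.64 V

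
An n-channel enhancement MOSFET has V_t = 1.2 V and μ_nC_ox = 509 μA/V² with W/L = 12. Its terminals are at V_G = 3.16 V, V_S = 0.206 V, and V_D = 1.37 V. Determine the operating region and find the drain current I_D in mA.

V_GS = V_G − V_S = 3.16 − 0.206 = 2.95 V; V_DS = V_D − V_S = 1.37 − 0.206 = 1.16 V.
k_n = μ_nC_ox · (W/L) = 6.108 mA/V².
V_ov = V_GS − V_t = 2.95 − 1.2 = 1.75 V.
Since V_DS = 1.16 V < V_ov = 1.75 V, the device is in the triode region.
I_D = k_n [V_ov · V_DS − ½ V_DS²] = 6.108 × [1.75 × 1.16 − 0.5 × 1.16²] = 8.33 mA.

Triode; I_D = 8.33 mA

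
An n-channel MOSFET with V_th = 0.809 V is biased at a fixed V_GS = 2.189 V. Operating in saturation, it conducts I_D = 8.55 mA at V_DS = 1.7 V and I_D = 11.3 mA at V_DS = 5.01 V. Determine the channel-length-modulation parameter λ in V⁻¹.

With V_GS fixed, I_D ∝ (1 + λ V_DS) in saturation, so I_D2/I_D1 = (1 + λ V_DS2)/(1 + λ V_DS1).
11.3/8.55 = 1.322 = (1 + 5.01 λ)/(1 + 1.7 λ).
Solving: λ (I_D1 V_DS2 − I_D2 V_DS1) = I_D2 − I_D1, so λ = (11.3 − 8.55) / (8.55 × 5.01 − 11.3 × 1.7) = 2.75 / 23.6 = 0.116 V⁻¹.

λ = 0.116 V⁻¹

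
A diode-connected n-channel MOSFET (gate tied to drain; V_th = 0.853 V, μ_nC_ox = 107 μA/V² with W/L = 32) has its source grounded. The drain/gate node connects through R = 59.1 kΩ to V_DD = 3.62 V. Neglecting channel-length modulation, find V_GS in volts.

V_GS = 1.01 V

With gate tied to drain, V_GS = V_DS ≥ V_GS − V_th, so the device is in saturation.
k_n = μ_nC_ox · (W/L) = 3.424 mA/V².
KCL at the drain: ½ k_n (V_GS − V_th)² = (V_DD − V_GS)/R.
Let x = V_GS − 0.853. Then 101 x² + x − 2.767 = 0, giving x = 0.161 V (positive root), so V_GS = 1.01 V.
I_D = (V_DD − V_GS)/R = (3.62 − 1.01) / 59.1 = 0.0441 mA.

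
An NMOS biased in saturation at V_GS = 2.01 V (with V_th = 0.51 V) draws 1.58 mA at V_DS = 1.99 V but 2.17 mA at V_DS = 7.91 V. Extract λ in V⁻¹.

With V_GS fixed, I_D ∝ (1 + λ V_DS) in saturation, so I_D2/I_D1 = (1 + λ V_DS2)/(1 + λ V_DS1).
2.17/1.58 = 1.373 = (1 + 7.91 λ)/(1 + 1.99 λ).
Solving: λ (I_D1 V_DS2 − I_D2 V_DS1) = I_D2 − I_D1, so λ = (2.17 − 1.58) / (1.58 × 7.91 − 2.17 × 1.99) = 0.59 / 8.18 = 0.0721 V⁻¹.

λ = 0.0721 V⁻¹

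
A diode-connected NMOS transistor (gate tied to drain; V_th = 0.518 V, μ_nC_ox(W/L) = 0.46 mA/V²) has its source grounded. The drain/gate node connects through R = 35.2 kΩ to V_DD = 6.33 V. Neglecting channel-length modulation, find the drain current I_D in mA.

I_D = 0.143 mA

With gate tied to drain, V_GS = V_DS ≥ V_GS − V_th, so the device is in saturation.
KCL at the drain: ½ k_n (V_GS − V_th)² = (V_DD − V_GS)/R.
Let x = V_GS − 0.518. Then 8.1 x² + x − 5.812 = 0, giving x = 0.788 V (positive root), so V_GS = 1.31 V.
I_D = (V_DD − V_GS)/R = (6.33 − 1.31) / 35.2 = 0.143 mA.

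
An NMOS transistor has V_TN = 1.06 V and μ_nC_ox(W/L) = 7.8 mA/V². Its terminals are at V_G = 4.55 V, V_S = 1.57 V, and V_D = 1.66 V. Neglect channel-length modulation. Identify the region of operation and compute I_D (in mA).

V_GS = V_G − V_S = 4.55 − 1.57 = 2.98 V; V_DS = V_D − V_S = 1.66 − 1.57 = 0.09 V.
V_ov = V_GS − V_TN = 2.98 − 1.06 = 1.92 V.
Since V_DS = 0.09 V < V_ov = 1.92 V, the device is in the triode region.
I_D = k_n [V_ov · V_DS − ½ V_DS²] = 7.8 × [1.92 × 0.09 − 0.5 × 0.09²] = 1.32 mA.

Triode; I_D = 1.32 mA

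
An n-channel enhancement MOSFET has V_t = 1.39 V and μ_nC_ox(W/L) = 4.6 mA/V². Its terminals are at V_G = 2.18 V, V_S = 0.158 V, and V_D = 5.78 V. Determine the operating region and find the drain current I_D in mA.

Saturation; I_D = 0.919 mA

V_GS = V_G − V_S = 2.18 − 0.158 = 2.02 V; V_DS = V_D − V_S = 5.78 − 0.158 = 5.62 V.
V_ov = V_GS − V_t = 2.02 − 1.39 = 0.632 V.
Since V_DS = 5.62 V ≥ V_ov = 0.632 V, the device is in saturation.
I_D = ½ k_n V_ov² = 0.5 × 4.6 × 0.632² = 0.919 mA.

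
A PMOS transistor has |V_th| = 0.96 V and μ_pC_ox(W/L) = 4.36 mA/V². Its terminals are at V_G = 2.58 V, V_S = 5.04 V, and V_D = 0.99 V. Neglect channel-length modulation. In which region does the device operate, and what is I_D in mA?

V_SG = V_S − V_G = 5.04 − 2.58 = 2.46 V; V_SD = V_S − V_D = 5.04 − 0.99 = 4.05 V.
V_ov = V_SG − |V_th| = 2.46 − 0.96 = 1.5 V.
Since V_SD = 4.05 V ≥ V_ov = 1.5 V, the device is in saturation.
I_D = ½ k_p V_ov² = 0.5 × 4.36 × 1.5² = 4.91 mA.

Saturation; I_D = 4.91 mA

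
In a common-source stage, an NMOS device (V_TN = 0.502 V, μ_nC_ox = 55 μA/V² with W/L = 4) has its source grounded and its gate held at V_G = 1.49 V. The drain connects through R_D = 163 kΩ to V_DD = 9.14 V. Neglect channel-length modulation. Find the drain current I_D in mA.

V_GS = V_G = 1.49 V, so V_ov = 1.49 − 0.502 = 0.988 V.
k_n = μ_nC_ox · (W/L) = 0.22 mA/V².
Assume saturation: I_D = ½ k_n V_ov² = 0.5 × 0.22 × 0.988² = 0.107 mA, giving V_DS = V_DD − I_D R_D = 9.14 − 0.107 × 163 = -8.36 V.
But -8.36 V < V_ov = 0.988 V, so the device is actually in triode.
In triode I_D = k_n[V_ov V_DS − ½ V_DS²] and I_D = (V_DD − V_DS)/R_D. Equating: 17.9 V_DS² − 36.43 V_DS + 9.14 = 0, giving V_DS = 0.293 V (the root below V_ov).
I_D = (9.14 − 0.293) / 163 = 0.0543 mA.

I_D = 0.0543 mA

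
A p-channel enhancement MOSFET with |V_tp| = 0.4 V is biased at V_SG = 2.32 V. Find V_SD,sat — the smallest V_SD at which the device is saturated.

V_SD,sat = 1.92 V

The boundary between triode and saturation is V_SD = V_SG − |V_tp| = V_ov.
V_ov = 2.32 − 0.4 = 1.92 V.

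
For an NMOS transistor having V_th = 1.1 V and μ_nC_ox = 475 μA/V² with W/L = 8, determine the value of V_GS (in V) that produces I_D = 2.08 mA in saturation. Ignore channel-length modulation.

k_n = μ_nC_ox · (W/L) = 3.8 mA/V².
In saturation I_D = ½ k_n (V_GS − V_th)², so V_GS − V_th = √(2 I_D / k_n) = √(2 × 2.08 / 3.8) = 1.05 V.
V_GS = 1.1 + 1.05 = 2.15 V.

V_GS = 2.15 V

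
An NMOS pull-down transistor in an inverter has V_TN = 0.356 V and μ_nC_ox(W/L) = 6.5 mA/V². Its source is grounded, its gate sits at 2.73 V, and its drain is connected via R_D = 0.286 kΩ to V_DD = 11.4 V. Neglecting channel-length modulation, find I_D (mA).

V_GS = V_G = 2.73 V, so V_ov = 2.73 − 0.356 = 2.37 V.
Assume saturation: I_D = ½ k_n V_ov² = 0.5 × 6.5 × 2.37² = 18.3 mA, giving V_DS = V_DD − I_D R_D = 11.4 − 18.3 × 0.286 = 6.16 V.
V_DS = 6.16 V ≥ V_ov = 2.37 V, confirming saturation.

I_D = 18.3 mA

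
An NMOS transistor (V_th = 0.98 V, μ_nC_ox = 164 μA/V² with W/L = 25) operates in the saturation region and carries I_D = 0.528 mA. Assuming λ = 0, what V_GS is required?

k_n = μ_nC_ox · (W/L) = 4.1 mA/V².
In saturation I_D = ½ k_n (V_GS − V_th)², so V_GS − V_th = √(2 I_D / k_n) = √(2 × 0.528 / 4.1) = 0.508 V.
V_GS = 0.98 + 0.508 = 1.49 V.

V_GS = 1.49 V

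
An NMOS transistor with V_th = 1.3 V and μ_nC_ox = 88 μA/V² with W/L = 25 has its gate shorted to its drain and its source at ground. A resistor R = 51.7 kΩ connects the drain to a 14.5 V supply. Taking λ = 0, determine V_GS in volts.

With gate tied to drain, V_GS = V_DS ≥ V_GS − V_th, so the device is in saturation.
k_n = μ_nC_ox · (W/L) = 2.2 mA/V².
KCL at the drain: ½ k_n (V_GS − V_th)² = (V_DD − V_GS)/R.
Let x = V_GS − 1.3. Then 56.9 x² + x − 13.2 = 0, giving x = 0.473 V (positive root), so V_GS = 1.77 V.
I_D = (V_DD − V_GS)/R = (14.5 − 1.77) / 51.7 = 0.246 mA.

V_GS = 1.77 V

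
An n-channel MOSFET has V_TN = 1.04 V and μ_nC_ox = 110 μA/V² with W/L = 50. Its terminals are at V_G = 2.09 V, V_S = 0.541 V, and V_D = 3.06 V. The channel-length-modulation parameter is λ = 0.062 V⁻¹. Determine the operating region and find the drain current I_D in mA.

V_GS = V_G − V_S = 2.09 − 0.541 = 1.55 V; V_DS = V_D − V_S = 3.06 − 0.541 = 2.52 V.
k_n = μ_nC_ox · (W/L) = 5.5 mA/V².
V_ov = V_GS − V_TN = 1.55 − 1.04 = 0.509 V.
Since V_DS = 2.52 V ≥ V_ov = 0.509 V, the device is in saturation.
I_D = ½ k_n V_ov² (1 + λ V_DS) = 0.5 × 5.5 × 0.509² × (1 + 0.062 × 2.52) = 0.824 mA.

Saturation; I_D = 0.824 mA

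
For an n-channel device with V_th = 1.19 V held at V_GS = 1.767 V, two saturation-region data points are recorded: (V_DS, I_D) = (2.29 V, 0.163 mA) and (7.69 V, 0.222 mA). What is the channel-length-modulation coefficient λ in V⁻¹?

λ = 0.0792 V⁻¹

With V_GS fixed, I_D ∝ (1 + λ V_DS) in saturation, so I_D2/I_D1 = (1 + λ V_DS2)/(1 + λ V_DS1).
0.222/0.163 = 1.362 = (1 + 7.69 λ)/(1 + 2.29 λ).
Solving: λ (I_D1 V_DS2 − I_D2 V_DS1) = I_D2 − I_D1, so λ = (0.222 − 0.163) / (0.163 × 7.69 − 0.222 × 2.29) = 0.059 / 0.745 = 0.0792 V⁻¹.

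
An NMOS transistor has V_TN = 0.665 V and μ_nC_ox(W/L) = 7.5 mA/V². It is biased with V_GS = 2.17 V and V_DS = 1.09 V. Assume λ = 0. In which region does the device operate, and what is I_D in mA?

Triode; I_D = 7.85 mA

V_ov = V_GS − V_TN = 2.17 − 0.665 = 1.5 V.
Since V_DS = 1.09 V < V_ov = 1.5 V, the device is in the triode region.
I_D = k_n [V_ov · V_DS − ½ V_DS²] = 7.5 × [1.5 × 1.09 − 0.5 × 1.09²] = 7.85 mA.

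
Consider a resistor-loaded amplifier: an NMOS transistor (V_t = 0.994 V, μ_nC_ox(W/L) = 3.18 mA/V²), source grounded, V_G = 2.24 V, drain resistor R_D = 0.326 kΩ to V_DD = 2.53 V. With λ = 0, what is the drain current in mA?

I_D = 2.47 mA

V_GS = V_G = 2.24 V, so V_ov = 2.24 − 0.994 = 1.25 V.
Assume saturation: I_D = ½ k_n V_ov² = 0.5 × 3.18 × 1.25² = 2.47 mA, giving V_DS = V_DD − I_D R_D = 2.53 − 2.47 × 0.326 = 1.73 V.
V_DS = 1.73 V ≥ V_ov = 1.25 V, confirming saturation.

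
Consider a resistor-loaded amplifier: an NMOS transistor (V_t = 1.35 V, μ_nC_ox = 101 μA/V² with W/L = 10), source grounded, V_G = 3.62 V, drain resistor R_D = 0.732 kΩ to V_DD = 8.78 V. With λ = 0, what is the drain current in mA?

V_GS = V_G = 3.62 V, so V_ov = 3.62 − 1.35 = 2.27 V.
k_n = μ_nC_ox · (W/L) = 1.01 mA/V².
Assume saturation: I_D = ½ k_n V_ov² = 0.5 × 1.01 × 2.27² = 2.6 mA, giving V_DS = V_DD − I_D R_D = 8.78 − 2.6 × 0.732 = 6.88 V.
V_DS = 6.88 V ≥ V_ov = 2.27 V, confirming saturation.

I_D = 2.60 mA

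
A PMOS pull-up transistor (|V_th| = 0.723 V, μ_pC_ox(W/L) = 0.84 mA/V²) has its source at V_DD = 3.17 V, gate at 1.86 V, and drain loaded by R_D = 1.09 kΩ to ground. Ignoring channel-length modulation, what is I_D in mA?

V_SG = V_DD − V_G = 3.17 − 1.86 = 1.31 V, so V_ov = 1.31 − 0.723 = 0.587 V.
Assume saturation: I_D = ½ k_p V_ov² = 0.5 × 0.84 × 0.587² = 0.145 mA, giving V_SD = V_DD − I_D R_D = 3.17 − 0.145 × 1.09 = 3.01 V.
V_SD = 3.01 V ≥ V_ov = 0.587 V, confirming saturation.

I_D = 0.145 mA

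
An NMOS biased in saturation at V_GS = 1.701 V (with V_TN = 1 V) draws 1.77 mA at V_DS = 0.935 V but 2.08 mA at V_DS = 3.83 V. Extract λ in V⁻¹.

λ = 0.0641 V⁻¹

With V_GS fixed, I_D ∝ (1 + λ V_DS) in saturation, so I_D2/I_D1 = (1 + λ V_DS2)/(1 + λ V_DS1).
2.08/1.77 = 1.175 = (1 + 3.83 λ)/(1 + 0.935 λ).
Solving: λ (I_D1 V_DS2 − I_D2 V_DS1) = I_D2 − I_D1, so λ = (2.08 − 1.77) / (1.77 × 3.83 − 2.08 × 0.935) = 0.31 / 4.83 = 0.0641 V⁻¹.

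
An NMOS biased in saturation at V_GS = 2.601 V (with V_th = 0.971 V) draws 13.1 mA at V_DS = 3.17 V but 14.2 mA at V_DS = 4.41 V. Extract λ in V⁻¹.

λ = 0.0862 V⁻¹

With V_GS fixed, I_D ∝ (1 + λ V_DS) in saturation, so I_D2/I_D1 = (1 + λ V_DS2)/(1 + λ V_DS1).
14.2/13.1 = 1.084 = (1 + 4.41 λ)/(1 + 3.17 λ).
Solving: λ (I_D1 V_DS2 − I_D2 V_DS1) = I_D2 − I_D1, so λ = (14.2 − 13.1) / (13.1 × 4.41 − 14.2 × 3.17) = 1.1 / 12.8 = 0.0862 V⁻¹.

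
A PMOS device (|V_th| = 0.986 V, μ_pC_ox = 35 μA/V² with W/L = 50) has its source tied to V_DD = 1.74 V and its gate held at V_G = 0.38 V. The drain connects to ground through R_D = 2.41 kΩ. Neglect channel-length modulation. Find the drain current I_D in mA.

I_D = 0.122 mA

V_SG = V_DD − V_G = 1.74 − 0.38 = 1.36 V, so V_ov = 1.36 − 0.986 = 0.374 V.
k_p = μ_pC_ox · (W/L) = 1.75 mA/V².
Assume saturation: I_D = ½ k_p V_ov² = 0.5 × 1.75 × 0.374² = 0.122 mA, giving V_SD = V_DD − I_D R_D = 1.74 − 0.122 × 2.41 = 1.45 V.
V_SD = 1.45 V ≥ V_ov = 0.374 V, confirming saturation.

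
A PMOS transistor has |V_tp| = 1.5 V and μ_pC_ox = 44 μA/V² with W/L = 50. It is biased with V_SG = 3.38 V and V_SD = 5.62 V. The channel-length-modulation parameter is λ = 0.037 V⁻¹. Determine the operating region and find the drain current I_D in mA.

Saturation; I_D = 4.70 mA

k_p = μ_pC_ox · (W/L) = 2.2 mA/V².
V_ov = V_SG − |V_tp| = 3.38 − 1.5 = 1.88 V.
Since V_SD = 5.62 V ≥ V_ov = 1.88 V, the device is in saturation.
I_D = ½ k_p V_ov² (1 + λ V_SD) = 0.5 × 2.2 × 1.88² × (1 + 0.037 × 5.62) = 4.7 mA.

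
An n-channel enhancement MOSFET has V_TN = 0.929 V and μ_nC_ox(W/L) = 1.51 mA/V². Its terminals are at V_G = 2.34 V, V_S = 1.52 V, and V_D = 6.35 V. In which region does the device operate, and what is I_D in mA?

Cutoff; I_D = 0 mA

V_GS = V_G − V_S = 2.34 − 1.52 = 0.82 V; V_DS = V_D − V_S = 6.35 − 1.52 = 4.83 V.
V_GS = 0.82 V < V_TN = 0.929 V, so the transistor is in cutoff.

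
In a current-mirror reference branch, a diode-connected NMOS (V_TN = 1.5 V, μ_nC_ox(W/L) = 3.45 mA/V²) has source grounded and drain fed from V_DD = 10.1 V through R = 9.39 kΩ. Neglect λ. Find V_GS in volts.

V_GS = 2.20 V

With gate tied to drain, V_GS = V_DS ≥ V_GS − V_TN, so the device is in saturation.
KCL at the drain: ½ k_n (V_GS − V_TN)² = (V_DD − V_GS)/R.
Let x = V_GS − 1.5. Then 16.2 x² + x − 8.6 = 0, giving x = 0.698 V (positive root), so V_GS = 2.2 V.
I_D = (V_DD − V_GS)/R = (10.1 − 2.2) / 9.39 = 0.841 mA.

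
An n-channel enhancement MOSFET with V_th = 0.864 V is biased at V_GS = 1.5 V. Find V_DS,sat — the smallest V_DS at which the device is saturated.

The boundary between triode and saturation is V_DS = V_GS − V_th = V_ov.
V_ov = 1.5 − 0.864 = 0.636 V.

V_DS,sat = 0.636 V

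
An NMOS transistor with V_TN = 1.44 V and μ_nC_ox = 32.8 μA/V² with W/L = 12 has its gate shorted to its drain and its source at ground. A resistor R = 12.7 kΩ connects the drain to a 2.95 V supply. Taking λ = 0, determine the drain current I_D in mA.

I_D = 0.0715 mA

With gate tied to drain, V_GS = V_DS ≥ V_GS − V_TN, so the device is in saturation.
k_n = μ_nC_ox · (W/L) = 0.3936 mA/V².
KCL at the drain: ½ k_n (V_GS − V_TN)² = (V_DD − V_GS)/R.
Let x = V_GS − 1.44. Then 2.5 x² + x − 1.51 = 0, giving x = 0.603 V (positive root), so V_GS = 2.04 V.
I_D = (V_DD − V_GS)/R = (2.95 − 2.04) / 12.7 = 0.0715 mA.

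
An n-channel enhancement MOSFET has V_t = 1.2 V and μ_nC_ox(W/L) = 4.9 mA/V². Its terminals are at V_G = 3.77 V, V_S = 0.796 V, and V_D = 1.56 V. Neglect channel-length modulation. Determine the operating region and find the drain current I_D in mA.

Triode; I_D = 5.21 mA

V_GS = V_G − V_S = 3.77 − 0.796 = 2.97 V; V_DS = V_D − V_S = 1.56 − 0.796 = 0.764 V.
V_ov = V_GS − V_t = 2.97 − 1.2 = 1.77 V.
Since V_DS = 0.764 V < V_ov = 1.77 V, the device is in the triode region.
I_D = k_n [V_ov · V_DS − ½ V_DS²] = 4.9 × [1.77 × 0.764 − 0.5 × 0.764²] = 5.21 mA.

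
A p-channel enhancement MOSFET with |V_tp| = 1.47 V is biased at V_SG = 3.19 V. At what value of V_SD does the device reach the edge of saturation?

The boundary between triode and saturation is V_SD = V_SG − |V_tp| = V_ov.
V_ov = 3.19 − 1.47 = 1.72 V.

V_SD,sat = 1.72 V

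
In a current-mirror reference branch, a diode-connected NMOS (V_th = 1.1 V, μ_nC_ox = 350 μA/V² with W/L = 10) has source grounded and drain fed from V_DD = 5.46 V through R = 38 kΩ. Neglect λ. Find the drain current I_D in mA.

With gate tied to drain, V_GS = V_DS ≥ V_GS − V_th, so the device is in saturation.
k_n = μ_nC_ox · (W/L) = 3.5 mA/V².
KCL at the drain: ½ k_n (V_GS − V_th)² = (V_DD − V_GS)/R.
Let x = V_GS − 1.1. Then 66.5 x² + x − 4.36 = 0, giving x = 0.249 V (positive root), so V_GS = 1.35 V.
I_D = (V_DD − V_GS)/R = (5.46 − 1.35) / 38 = 0.108 mA.

I_D = 0.108 mA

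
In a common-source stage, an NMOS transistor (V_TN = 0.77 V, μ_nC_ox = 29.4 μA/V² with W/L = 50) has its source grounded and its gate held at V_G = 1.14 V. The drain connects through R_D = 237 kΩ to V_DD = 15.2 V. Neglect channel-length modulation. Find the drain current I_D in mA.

I_D = 0.0635 mA

V_GS = V_G = 1.14 V, so V_ov = 1.14 − 0.77 = 0.37 V.
k_n = μ_nC_ox · (W/L) = 1.47 mA/V².
Assume saturation: I_D = ½ k_n V_ov² = 0.5 × 1.47 × 0.37² = 0.101 mA, giving V_DS = V_DD − I_D R_D = 15.2 − 0.101 × 237 = -8.65 V.
But -8.65 V < V_ov = 0.37 V, so the device is actually in triode.
In triode I_D = k_n[V_ov V_DS − ½ V_DS²] and I_D = (V_DD − V_DS)/R_D. Equating: 174 V_DS² − 129.9 V_DS + 15.2 = 0, giving V_DS = 0.145 V (the root below V_ov).
I_D = (15.2 − 0.145) / 237 = 0.0635 mA.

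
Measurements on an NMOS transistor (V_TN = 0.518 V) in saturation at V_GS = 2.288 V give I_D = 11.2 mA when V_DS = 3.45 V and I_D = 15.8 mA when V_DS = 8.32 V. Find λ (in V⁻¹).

λ = 0.119 V⁻¹

With V_GS fixed, I_D ∝ (1 + λ V_DS) in saturation, so I_D2/I_D1 = (1 + λ V_DS2)/(1 + λ V_DS1).
15.8/11.2 = 1.411 = (1 + 8.32 λ)/(1 + 3.45 λ).
Solving: λ (I_D1 V_DS2 − I_D2 V_DS1) = I_D2 − I_D1, so λ = (15.8 − 11.2) / (11.2 × 8.32 − 15.8 × 3.45) = 4.6 / 38.7 = 0.119 V⁻¹.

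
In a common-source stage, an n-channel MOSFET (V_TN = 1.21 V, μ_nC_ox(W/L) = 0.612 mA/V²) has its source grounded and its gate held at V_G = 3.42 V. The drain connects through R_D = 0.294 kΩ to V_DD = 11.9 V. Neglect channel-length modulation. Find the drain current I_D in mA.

I_D = 1.49 mA

V_GS = V_G = 3.42 V, so V_ov = 3.42 − 1.21 = 2.21 V.
Assume saturation: I_D = ½ k_n V_ov² = 0.5 × 0.612 × 2.21² = 1.49 mA, giving V_DS = V_DD − I_D R_D = 11.9 − 1.49 × 0.294 = 11.5 V.
V_DS = 11.5 V ≥ V_ov = 2.21 V, confirming saturation.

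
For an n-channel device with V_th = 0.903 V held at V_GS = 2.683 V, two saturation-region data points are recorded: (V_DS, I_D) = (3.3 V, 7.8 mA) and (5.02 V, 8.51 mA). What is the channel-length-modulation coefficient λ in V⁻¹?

λ = 0.0641 V⁻¹

With V_GS fixed, I_D ∝ (1 + λ V_DS) in saturation, so I_D2/I_D1 = (1 + λ V_DS2)/(1 + λ V_DS1).
8.51/7.8 = 1.091 = (1 + 5.02 λ)/(1 + 3.3 λ).
Solving: λ (I_D1 V_DS2 − I_D2 V_DS1) = I_D2 − I_D1, so λ = (8.51 − 7.8) / (7.8 × 5.02 − 8.51 × 3.3) = 0.71 / 11.1 = 0.0641 V⁻¹.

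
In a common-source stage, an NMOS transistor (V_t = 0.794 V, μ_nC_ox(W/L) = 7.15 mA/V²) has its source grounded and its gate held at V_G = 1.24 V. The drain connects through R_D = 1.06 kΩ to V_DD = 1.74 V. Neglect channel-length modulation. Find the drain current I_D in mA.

I_D = 0.711 mA

V_GS = V_G = 1.24 V, so V_ov = 1.24 − 0.794 = 0.446 V.
Assume saturation: I_D = ½ k_n V_ov² = 0.5 × 7.15 × 0.446² = 0.711 mA, giving V_DS = V_DD − I_D R_D = 1.74 − 0.711 × 1.06 = 0.986 V.
V_DS = 0.986 V ≥ V_ov = 0.446 V, confirming saturation.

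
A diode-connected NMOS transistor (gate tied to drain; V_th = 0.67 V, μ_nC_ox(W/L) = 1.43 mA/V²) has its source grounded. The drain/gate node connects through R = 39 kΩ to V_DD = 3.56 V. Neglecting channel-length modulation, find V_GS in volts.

V_GS = 0.974 V

With gate tied to drain, V_GS = V_DS ≥ V_GS − V_th, so the device is in saturation.
KCL at the drain: ½ k_n (V_GS − V_th)² = (V_DD − V_GS)/R.
Let x = V_GS − 0.67. Then 27.9 x² + x − 2.89 = 0, giving x = 0.304 V (positive root), so V_GS = 0.974 V.
I_D = (V_DD − V_GS)/R = (3.56 − 0.974) / 39 = 0.0663 mA.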